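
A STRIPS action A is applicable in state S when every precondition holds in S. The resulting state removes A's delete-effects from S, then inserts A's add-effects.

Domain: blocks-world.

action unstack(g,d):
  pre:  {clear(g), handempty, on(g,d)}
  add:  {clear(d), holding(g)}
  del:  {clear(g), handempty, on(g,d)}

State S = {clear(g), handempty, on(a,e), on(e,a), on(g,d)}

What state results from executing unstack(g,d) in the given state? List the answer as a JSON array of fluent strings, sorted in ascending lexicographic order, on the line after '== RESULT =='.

Compute (S \ del) ∪ add:
  pre ⊆ S: {clear(g), handempty, on(g,d)} ⊆ S  — applicable
  S \ del = {on(a,e), on(e,a)}
  ∪ add   = {clear(d), holding(g), on(a,e), on(e,a)}

== RESULT ==
["clear(d)", "holding(g)", "on(a,e)", "on(e,a)"]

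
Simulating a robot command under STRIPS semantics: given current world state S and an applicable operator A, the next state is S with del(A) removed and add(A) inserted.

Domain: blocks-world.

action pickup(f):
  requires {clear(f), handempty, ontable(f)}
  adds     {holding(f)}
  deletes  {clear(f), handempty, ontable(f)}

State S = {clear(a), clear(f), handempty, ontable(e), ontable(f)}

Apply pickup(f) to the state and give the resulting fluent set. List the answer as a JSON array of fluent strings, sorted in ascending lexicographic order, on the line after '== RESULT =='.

Progress:
  pre ⊆ S: {clear(f), handempty, ontable(f)} ⊆ S  — applicable
  S \ del = {clear(a), ontable(e)}
  ∪ add   = {clear(a), holding(f), ontable(e)}

== RESULT ==
["clear(a)", "holding(f)", "ontable(e)"]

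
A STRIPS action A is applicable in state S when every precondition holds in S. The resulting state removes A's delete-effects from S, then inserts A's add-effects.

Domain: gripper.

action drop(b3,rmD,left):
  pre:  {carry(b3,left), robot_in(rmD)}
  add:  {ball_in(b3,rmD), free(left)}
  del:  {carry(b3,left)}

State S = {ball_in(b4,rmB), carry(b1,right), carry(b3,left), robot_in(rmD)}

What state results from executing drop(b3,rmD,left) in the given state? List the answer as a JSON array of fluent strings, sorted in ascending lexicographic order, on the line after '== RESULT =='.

Compute (S \ del) ∪ add:
  pre ⊆ S: {carry(b3,left), robot_in(rmD)} ⊆ S  — applicable
  S \ del = {ball_in(b4,rmB), carry(b1,right), robot_in(rmD)}
  ∪ add   = {ball_in(b3,rmD), ball_in(b4,rmB), carry(b1,right), free(left), robot_in(rmD)}

== RESULT ==
["ball_in(b3,rmD)", "ball_in(b4,rmB)", "carry(b1,right)", "free(left)", "robot_in(rmD)"]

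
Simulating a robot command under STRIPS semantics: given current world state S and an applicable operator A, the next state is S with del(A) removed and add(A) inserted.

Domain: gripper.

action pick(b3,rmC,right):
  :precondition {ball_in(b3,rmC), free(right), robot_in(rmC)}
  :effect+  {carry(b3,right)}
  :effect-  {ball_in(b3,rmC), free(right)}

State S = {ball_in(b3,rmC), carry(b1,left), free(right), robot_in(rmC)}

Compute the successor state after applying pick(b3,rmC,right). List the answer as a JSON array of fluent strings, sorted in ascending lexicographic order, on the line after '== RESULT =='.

Progress:
  pre ⊆ S: {ball_in(b3,rmC), free(right), robot_in(rmC)} ⊆ S  — applicable
  S \ del = {carry(b1,left), robot_in(rmC)}
  ∪ add   = {carry(b1,left), carry(b3,right), robot_in(rmC)}

== RESULT ==
["carry(b1,left)", "carry(b3,right)", "robot_in(rmC)"]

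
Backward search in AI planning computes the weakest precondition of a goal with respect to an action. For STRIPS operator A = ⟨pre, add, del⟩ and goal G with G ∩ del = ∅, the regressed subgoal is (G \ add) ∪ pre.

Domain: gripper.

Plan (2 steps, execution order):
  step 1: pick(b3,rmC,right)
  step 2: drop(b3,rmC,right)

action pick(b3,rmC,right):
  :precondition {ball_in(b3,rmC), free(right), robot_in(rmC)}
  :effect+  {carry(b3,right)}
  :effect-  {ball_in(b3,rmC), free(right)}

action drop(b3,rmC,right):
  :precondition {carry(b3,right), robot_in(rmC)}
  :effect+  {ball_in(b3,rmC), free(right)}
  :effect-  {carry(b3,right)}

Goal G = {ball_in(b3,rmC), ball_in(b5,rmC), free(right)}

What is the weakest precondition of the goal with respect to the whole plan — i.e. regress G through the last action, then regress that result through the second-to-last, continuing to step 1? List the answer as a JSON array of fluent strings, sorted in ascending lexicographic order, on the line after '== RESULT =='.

Work backward from the goal:
  through step 2 (drop(b3,rmC,right)): drop {ball_in(b3,rmC), free(right)}, keep {ball_in(b5,rmC)}, require {carry(b3,right), robot_in(rmC)}
    → {ball_in(b5,rmC), carry(b3,right), robot_in(rmC)}
  through step 1 (pick(b3,rmC,right)): drop {carry(b3,right)}, keep {ball_in(b5,rmC), robot_in(rmC)}, require {ball_in(b3,rmC), free(right), robot_in(rmC)}
    → {ball_in(b3,rmC), ball_in(b5,rmC), free(right), robot_in(rmC)}

== RESULT ==
["ball_in(b3,rmC)", "ball_in(b5,rmC)", "free(right)", "robot_in(rmC)"]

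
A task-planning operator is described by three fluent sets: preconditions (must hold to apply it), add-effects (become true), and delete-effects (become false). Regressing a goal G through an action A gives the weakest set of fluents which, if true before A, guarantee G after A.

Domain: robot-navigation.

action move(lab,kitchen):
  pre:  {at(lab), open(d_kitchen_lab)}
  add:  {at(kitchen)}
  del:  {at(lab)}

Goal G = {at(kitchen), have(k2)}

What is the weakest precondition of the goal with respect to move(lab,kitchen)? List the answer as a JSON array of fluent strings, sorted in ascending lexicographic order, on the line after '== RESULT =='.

Regress:
  G ∩ del = {}  (empty — regression defined)
  G \ add = {at(kitchen), have(k2)} \ {at(kitchen)} = {have(k2)}
  ∪ pre   = {have(k2)} ∪ {at(lab), open(d_kitchen_lab)}
          = {at(lab), have(k2), open(d_kitchen_lab)}

== RESULT ==
["at(lab)", "have(k2)", "open(d_kitchen_lab)"]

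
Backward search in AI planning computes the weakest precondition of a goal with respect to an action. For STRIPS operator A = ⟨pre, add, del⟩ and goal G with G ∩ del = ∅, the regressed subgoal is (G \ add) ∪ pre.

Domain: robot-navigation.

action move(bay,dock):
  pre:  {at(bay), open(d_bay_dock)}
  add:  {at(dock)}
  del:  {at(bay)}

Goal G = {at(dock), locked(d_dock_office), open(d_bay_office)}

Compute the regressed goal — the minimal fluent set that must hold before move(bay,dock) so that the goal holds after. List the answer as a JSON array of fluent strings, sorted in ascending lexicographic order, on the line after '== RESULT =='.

Compute (G \ add) ∪ pre:
  G ∩ del = {}  (empty — regression defined)
  G \ add = {at(dock), locked(d_dock_office), open(d_bay_office)} \ {at(dock)} = {locked(d_dock_office), open(d_bay_office)}
  ∪ pre   = {locked(d_dock_office), open(d_bay_office)} ∪ {at(bay), open(d_bay_dock)}
          = {at(bay), locked(d_dock_office), open(d_bay_dock), open(d_bay_office)}

== RESULT ==
["at(bay)", "locked(d_dock_office)", "open(d_bay_dock)", "open(d_bay_office)"]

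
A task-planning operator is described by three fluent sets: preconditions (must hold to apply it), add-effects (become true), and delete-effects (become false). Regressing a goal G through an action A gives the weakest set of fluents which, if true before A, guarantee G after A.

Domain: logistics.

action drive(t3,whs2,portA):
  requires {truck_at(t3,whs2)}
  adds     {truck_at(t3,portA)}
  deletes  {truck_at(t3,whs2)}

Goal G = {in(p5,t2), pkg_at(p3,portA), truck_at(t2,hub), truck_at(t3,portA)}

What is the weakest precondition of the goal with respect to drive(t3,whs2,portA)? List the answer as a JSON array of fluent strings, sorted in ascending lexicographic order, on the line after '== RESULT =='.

Regress:
  G ∩ del = {}  (empty — regression defined)
  G \ add = {in(p5,t2), pkg_at(p3,portA), truck_at(t2,hub), truck_at(t3,portA)} \ {truck_at(t3,portA)} = {in(p5,t2), pkg_at(p3,portA), truck_at(t2,hub)}
  ∪ pre   = {in(p5,t2), pkg_at(p3,portA), truck_at(t2,hub)} ∪ {truck_at(t3,whs2)}
          = {in(p5,t2), pkg_at(p3,portA), truck_at(t2,hub), truck_at(t3,whs2)}

== RESULT ==
["in(p5,t2)", "pkg_at(p3,portA)", "truck_at(t2,hub)", "truck_at(t3,whs2)"]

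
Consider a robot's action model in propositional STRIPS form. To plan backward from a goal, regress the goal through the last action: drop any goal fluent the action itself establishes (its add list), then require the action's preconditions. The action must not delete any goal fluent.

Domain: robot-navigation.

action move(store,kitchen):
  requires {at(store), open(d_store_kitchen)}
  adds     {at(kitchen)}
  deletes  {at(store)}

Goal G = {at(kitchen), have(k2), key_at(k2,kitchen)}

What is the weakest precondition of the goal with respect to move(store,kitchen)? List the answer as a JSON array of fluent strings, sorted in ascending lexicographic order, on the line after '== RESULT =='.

Compute (G \ add) ∪ pre:
  G ∩ del = {}  (empty — regression defined)
  G \ add = {at(kitchen), have(k2), key_at(k2,kitchen)} \ {at(kitchen)} = {have(k2), key_at(k2,kitchen)}
  ∪ pre   = {have(k2), key_at(k2,kitchen)} ∪ {at(store), open(d_store_kitchen)}
          = {at(store), have(k2), key_at(k2,kitchen), open(d_store_kitchen)}

== RESULT ==
["at(store)", "have(k2)", "key_at(k2,kitchen)", "open(d_store_kitchen)"]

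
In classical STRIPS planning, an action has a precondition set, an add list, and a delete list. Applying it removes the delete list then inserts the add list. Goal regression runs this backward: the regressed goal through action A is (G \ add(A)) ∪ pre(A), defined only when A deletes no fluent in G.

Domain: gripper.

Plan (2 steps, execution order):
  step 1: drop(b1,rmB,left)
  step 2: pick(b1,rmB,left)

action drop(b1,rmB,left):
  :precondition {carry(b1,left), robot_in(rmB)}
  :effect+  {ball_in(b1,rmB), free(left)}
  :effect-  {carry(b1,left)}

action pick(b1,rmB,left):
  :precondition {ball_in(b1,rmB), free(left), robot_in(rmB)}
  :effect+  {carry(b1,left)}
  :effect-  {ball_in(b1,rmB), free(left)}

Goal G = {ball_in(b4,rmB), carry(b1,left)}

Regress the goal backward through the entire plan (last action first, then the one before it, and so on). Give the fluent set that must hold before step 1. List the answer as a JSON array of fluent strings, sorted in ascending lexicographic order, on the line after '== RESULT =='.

Regress step by step:
  through step 2 (pick(b1,rmB,left)): drop {carry(b1,left)}, keep {ball_in(b4,rmB)}, require {ball_in(b1,rmB), free(left), robot_in(rmB)}
    → {ball_in(b1,rmB), ball_in(b4,rmB), free(left), robot_in(rmB)}
  through step 1 (drop(b1,rmB,left)): drop {ball_in(b1,rmB), free(left)}, keep {ball_in(b4,rmB), robot_in(rmB)}, require {carry(b1,left), robot_in(rmB)}
    → {ball_in(b4,rmB), carry(b1,left), robot_in(rmB)}

== RESULT ==
["ball_in(b4,rmB)", "carry(b1,left)", "robot_in(rmB)"]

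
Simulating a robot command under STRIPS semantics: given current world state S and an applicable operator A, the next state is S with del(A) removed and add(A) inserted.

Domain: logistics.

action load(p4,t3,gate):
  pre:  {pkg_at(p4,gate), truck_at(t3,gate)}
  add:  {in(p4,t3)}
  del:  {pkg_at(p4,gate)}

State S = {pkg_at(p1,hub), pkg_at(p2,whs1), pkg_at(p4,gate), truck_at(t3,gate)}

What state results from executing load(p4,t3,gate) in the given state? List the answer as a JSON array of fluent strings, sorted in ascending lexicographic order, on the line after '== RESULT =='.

Progress:
  pre ⊆ S: {pkg_at(p4,gate), truck_at(t3,gate)} ⊆ S  — applicable
  S \ del = {pkg_at(p1,hub), pkg_at(p2,whs1), truck_at(t3,gate)}
  ∪ add   = {in(p4,t3), pkg_at(p1,hub), pkg_at(p2,whs1), truck_at(t3,gate)}

== RESULT ==
["in(p4,t3)", "pkg_at(p1,hub)", "pkg_at(p2,whs1)", "truck_at(t3,gate)"]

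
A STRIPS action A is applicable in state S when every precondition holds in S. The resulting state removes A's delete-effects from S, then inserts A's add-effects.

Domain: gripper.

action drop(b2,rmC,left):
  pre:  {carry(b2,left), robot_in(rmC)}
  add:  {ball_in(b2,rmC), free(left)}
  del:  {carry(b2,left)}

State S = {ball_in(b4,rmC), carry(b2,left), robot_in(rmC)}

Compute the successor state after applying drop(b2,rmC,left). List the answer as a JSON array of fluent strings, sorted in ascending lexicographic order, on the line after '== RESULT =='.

Compute (S \ del) ∪ add:
  pre ⊆ S: {carry(b2,left), robot_in(rmC)} ⊆ S  — applicable
  S \ del = {ball_in(b4,rmC), robot_in(rmC)}
  ∪ add   = {ball_in(b2,rmC), ball_in(b4,rmC), free(left), robot_in(rmC)}

== RESULT ==
["ball_in(b2,rmC)", "ball_in(b4,rmC)", "free(left)", "robot_in(rmC)"]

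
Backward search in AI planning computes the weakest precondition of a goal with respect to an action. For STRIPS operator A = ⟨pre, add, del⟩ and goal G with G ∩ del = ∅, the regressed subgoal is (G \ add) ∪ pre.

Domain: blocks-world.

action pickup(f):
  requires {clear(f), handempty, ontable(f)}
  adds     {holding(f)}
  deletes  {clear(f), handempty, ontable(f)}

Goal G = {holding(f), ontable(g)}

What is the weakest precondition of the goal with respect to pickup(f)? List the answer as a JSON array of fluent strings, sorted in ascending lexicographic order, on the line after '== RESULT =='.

Regress:
  G ∩ del = {}  (empty — regression defined)
  G \ add = {holding(f), ontable(g)} \ {holding(f)} = {ontable(g)}
  ∪ pre   = {ontable(g)} ∪ {clear(f), handempty, ontable(f)}
          = {clear(f), handempty, ontable(f), ontable(g)}

== RESULT ==
["clear(f)", "handempty", "ontable(f)", "ontable(g)"]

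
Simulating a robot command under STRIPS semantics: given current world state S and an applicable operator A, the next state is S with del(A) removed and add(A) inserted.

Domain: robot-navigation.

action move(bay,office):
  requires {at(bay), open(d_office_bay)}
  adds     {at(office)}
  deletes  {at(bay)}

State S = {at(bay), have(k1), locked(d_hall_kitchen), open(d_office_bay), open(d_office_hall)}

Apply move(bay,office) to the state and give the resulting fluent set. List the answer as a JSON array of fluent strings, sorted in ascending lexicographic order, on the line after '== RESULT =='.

Progress:
  pre ⊆ S: {at(bay), open(d_office_bay)} ⊆ S  — applicable
  S \ del = {have(k1), locked(d_hall_kitchen), open(d_office_bay), open(d_office_hall)}
  ∪ add   = {at(office), have(k1), locked(d_hall_kitchen), open(d_office_bay), open(d_office_hall)}

== RESULT ==
["at(office)", "have(k1)", "locked(d_hall_kitchen)", "open(d_office_bay)", "open(d_office_hall)"]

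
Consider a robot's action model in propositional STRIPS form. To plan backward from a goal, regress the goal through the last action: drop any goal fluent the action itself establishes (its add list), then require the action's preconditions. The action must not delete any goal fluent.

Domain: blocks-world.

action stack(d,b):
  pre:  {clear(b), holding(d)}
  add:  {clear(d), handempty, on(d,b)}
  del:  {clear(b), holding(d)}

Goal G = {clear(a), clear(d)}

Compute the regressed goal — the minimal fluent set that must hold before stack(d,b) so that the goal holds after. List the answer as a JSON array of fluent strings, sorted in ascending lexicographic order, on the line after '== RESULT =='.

Regress:
  G ∩ del = {}  (empty — regression defined)
  G \ add = {clear(a), clear(d)} \ {clear(d), handempty, on(d,b)} = {clear(a)}
  ∪ pre   = {clear(a)} ∪ {clear(b), holding(d)}
          = {clear(a), clear(b), holding(d)}

== RESULT ==
["clear(a)", "clear(b)", "holding(d)"]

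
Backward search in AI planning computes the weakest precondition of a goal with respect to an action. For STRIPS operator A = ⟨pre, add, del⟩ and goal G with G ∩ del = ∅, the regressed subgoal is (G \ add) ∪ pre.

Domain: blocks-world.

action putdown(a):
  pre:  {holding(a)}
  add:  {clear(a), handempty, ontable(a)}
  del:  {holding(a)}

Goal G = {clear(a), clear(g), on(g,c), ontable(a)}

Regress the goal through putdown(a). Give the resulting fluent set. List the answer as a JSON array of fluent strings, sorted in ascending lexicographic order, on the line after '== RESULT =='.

Regress:
  G ∩ del = {}  (empty — regression defined)
  G \ add = {clear(a), clear(g), on(g,c), ontable(a)} \ {clear(a), handempty, ontable(a)} = {clear(g), on(g,c)}
  ∪ pre   = {clear(g), on(g,c)} ∪ {holding(a)}
          = {clear(g), holding(a), on(g,c)}

== RESULT ==
["clear(g)", "holding(a)", "on(g,c)"]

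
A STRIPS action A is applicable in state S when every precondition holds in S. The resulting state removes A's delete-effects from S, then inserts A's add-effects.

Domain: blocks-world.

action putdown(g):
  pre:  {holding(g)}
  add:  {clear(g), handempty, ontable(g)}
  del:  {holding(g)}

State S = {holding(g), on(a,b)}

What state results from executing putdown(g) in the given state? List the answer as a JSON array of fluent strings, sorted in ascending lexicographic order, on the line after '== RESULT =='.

Compute (S \ del) ∪ add:
  pre ⊆ S: {holding(g)} ⊆ S  — applicable
  S \ del = {on(a,b)}
  ∪ add   = {clear(g), handempty, on(a,b), ontable(g)}

== RESULT ==
["clear(g)", "handempty", "on(a,b)", "ontable(g)"]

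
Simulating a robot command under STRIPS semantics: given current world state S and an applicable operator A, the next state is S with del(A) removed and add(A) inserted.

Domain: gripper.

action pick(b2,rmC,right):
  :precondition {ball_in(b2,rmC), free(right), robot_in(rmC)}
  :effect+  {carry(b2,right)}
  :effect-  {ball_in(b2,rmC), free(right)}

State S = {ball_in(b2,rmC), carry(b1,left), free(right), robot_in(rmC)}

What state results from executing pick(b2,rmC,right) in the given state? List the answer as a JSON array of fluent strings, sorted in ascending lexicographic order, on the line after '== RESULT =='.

Compute (S \ del) ∪ add:
  pre ⊆ S: {ball_in(b2,rmC), free(right), robot_in(rmC)} ⊆ S  — applicable
  S \ del = {carry(b1,left), robot_in(rmC)}
  ∪ add   = {carry(b1,left), carry(b2,right), robot_in(rmC)}

== RESULT ==
["carry(b1,left)", "carry(b2,right)", "robot_in(rmC)"]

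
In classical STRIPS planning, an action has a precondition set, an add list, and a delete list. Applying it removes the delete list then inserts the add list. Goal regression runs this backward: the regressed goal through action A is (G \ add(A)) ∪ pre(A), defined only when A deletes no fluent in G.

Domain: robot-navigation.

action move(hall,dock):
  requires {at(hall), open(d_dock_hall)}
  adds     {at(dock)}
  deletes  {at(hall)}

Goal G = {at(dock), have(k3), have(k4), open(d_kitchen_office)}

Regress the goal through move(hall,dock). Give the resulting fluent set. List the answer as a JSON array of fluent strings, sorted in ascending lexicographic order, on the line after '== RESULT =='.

Regress:
  G ∩ del = {}  (empty — regression defined)
  G \ add = {at(dock), have(k3), have(k4), open(d_kitchen_office)} \ {at(dock)} = {have(k3), have(k4), open(d_kitchen_office)}
  ∪ pre   = {have(k3), have(k4), open(d_kitchen_office)} ∪ {at(hall), open(d_dock_hall)}
          = {at(hall), have(k3), have(k4), open(d_dock_hall), open(d_kitchen_office)}

== RESULT ==
["at(hall)", "have(k3)", "have(k4)", "open(d_dock_hall)", "open(d_kitchen_office)"]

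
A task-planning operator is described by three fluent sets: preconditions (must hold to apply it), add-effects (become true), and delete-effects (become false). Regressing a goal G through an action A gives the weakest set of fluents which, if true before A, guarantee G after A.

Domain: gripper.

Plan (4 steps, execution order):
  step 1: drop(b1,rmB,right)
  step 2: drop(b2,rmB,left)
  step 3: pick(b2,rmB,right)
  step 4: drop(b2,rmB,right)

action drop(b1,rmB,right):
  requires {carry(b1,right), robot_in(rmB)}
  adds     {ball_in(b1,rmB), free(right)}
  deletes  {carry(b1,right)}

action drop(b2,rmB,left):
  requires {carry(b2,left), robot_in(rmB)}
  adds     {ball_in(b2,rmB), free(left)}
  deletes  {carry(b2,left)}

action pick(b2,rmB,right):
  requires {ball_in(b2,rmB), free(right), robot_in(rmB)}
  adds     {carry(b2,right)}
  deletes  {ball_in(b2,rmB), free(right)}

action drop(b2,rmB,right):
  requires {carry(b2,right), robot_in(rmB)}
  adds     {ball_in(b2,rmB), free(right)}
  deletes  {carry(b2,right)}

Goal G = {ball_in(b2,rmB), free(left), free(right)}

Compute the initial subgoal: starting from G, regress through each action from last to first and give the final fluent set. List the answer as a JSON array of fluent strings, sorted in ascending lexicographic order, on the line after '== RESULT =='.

Regress step by step:
  through step 4 (drop(b2,rmB,right)): drop {ball_in(b2,rmB), free(right)}, keep {free(left)}, require {carry(b2,right), robot_in(rmB)}
    → {carry(b2,right), free(left), robot_in(rmB)}
  through step 3 (pick(b2,rmB,right)): drop {carry(b2,right)}, keep {free(left), robot_in(rmB)}, require {ball_in(b2,rmB), free(right), robot_in(rmB)}
    → {ball_in(b2,rmB), free(left), free(right), robot_in(rmB)}
  through step 2 (drop(b2,rmB,left)): drop {ball_in(b2,rmB), free(left)}, keep {free(right), robot_in(rmB)}, require {carry(b2,left), robot_in(rmB)}
    → {carry(b2,left), free(right), robot_in(rmB)}
  through step 1 (drop(b1,rmB,right)): drop {free(right)}, keep {carry(b2,left), robot_in(rmB)}, require {carry(b1,right), robot_in(rmB)}
    → {carry(b1,right), carry(b2,left), robot_in(rmB)}

== RESULT ==
["carry(b1,right)", "carry(b2,left)", "robot_in(rmB)"]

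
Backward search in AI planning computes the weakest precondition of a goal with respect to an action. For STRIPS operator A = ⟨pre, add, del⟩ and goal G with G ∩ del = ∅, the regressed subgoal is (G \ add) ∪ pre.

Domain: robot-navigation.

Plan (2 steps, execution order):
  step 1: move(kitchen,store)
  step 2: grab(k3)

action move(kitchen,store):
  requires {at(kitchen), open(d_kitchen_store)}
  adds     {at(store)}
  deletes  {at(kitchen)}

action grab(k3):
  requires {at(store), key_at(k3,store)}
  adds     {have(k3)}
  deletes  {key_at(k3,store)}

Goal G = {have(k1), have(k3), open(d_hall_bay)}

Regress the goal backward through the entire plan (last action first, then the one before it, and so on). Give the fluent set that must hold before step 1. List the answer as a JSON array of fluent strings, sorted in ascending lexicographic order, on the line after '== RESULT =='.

Work backward from the goal:
  through step 2 (grab(k3)): drop {have(k3)}, keep {have(k1), open(d_hall_bay)}, require {at(store), key_at(k3,store)}
    → {at(store), have(k1), key_at(k3,store), open(d_hall_bay)}
  through step 1 (move(kitchen,store)): drop {at(store)}, keep {have(k1), key_at(k3,store), open(d_hall_bay)}, require {at(kitchen), open(d_kitchen_store)}
    → {at(kitchen), have(k1), key_at(k3,store), open(d_hall_bay), open(d_kitchen_store)}

== RESULT ==
["at(kitchen)", "have(k1)", "key_at(k3,store)", "open(d_hall_bay)", "open(d_kitchen_store)"]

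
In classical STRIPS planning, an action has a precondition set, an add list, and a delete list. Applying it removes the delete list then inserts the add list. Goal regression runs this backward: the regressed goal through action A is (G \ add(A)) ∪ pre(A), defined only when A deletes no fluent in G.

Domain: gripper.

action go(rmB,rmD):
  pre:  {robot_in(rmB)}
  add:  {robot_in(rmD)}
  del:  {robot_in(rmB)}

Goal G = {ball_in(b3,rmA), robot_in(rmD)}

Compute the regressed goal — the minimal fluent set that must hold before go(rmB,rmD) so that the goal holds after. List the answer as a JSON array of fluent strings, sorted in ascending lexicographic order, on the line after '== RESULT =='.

Regress:
  G ∩ del = {}  (empty — regression defined)
  G \ add = {ball_in(b3,rmA), robot_in(rmD)} \ {robot_in(rmD)} = {ball_in(b3,rmA)}
  ∪ pre   = {ball_in(b3,rmA)} ∪ {robot_in(rmB)}
          = {ball_in(b3,rmA), robot_in(rmB)}

== RESULT ==
["ball_in(b3,rmA)", "robot_in(rmB)"]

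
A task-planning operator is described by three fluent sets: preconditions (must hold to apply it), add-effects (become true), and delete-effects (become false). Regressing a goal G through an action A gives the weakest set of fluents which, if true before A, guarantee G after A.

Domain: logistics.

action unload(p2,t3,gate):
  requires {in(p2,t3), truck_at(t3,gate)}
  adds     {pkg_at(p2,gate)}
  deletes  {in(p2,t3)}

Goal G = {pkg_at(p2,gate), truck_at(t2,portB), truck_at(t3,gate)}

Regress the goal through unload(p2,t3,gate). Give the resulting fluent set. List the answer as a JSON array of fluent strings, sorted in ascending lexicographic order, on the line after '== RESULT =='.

Regress:
  G ∩ del = {}  (empty — regression defined)
  G \ add = {pkg_at(p2,gate), truck_at(t2,portB), truck_at(t3,gate)} \ {pkg_at(p2,gate)} = {truck_at(t2,portB), truck_at(t3,gate)}
  ∪ pre   = {truck_at(t2,portB), truck_at(t3,gate)} ∪ {in(p2,t3), truck_at(t3,gate)}
          = {in(p2,t3), truck_at(t2,portB), truck_at(t3,gate)}

== RESULT ==
["in(p2,t3)", "truck_at(t2,portB)", "truck_at(t3,gate)"]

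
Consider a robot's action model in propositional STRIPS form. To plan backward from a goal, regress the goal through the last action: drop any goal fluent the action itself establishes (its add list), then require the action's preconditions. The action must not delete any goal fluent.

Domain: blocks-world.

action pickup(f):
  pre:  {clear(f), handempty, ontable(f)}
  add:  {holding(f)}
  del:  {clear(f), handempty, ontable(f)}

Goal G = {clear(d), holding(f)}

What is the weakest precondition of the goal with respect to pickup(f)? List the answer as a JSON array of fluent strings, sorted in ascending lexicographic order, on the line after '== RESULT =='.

Regress:
  G ∩ del = {}  (empty — regression defined)
  G \ add = {clear(d), holding(f)} \ {holding(f)} = {clear(d)}
  ∪ pre   = {clear(d)} ∪ {clear(f), handempty, ontable(f)}
          = {clear(d), clear(f), handempty, ontable(f)}

== RESULT ==
["clear(d)", "clear(f)", "handempty", "ontable(f)"]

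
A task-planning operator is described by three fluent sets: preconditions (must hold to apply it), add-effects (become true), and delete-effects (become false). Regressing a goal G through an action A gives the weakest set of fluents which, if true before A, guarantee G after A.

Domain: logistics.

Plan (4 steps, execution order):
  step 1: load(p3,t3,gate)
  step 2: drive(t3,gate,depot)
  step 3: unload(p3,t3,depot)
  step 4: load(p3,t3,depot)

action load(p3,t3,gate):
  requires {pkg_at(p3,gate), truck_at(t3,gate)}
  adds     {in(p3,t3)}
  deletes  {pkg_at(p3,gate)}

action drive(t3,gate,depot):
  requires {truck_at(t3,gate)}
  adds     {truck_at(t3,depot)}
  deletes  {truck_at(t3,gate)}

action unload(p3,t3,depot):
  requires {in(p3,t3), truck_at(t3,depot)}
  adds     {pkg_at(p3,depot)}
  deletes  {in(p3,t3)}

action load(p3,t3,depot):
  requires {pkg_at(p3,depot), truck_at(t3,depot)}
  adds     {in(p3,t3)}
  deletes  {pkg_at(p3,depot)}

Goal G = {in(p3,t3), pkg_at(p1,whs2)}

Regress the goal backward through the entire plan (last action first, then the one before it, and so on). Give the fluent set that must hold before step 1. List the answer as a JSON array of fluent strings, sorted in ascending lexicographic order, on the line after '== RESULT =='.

Work backward from the goal:
  through step 4 (load(p3,t3,depot)): drop {in(p3,t3)}, keep {pkg_at(p1,whs2)}, require {pkg_at(p3,depot), truck_at(t3,depot)}
    → {pkg_at(p1,whs2), pkg_at(p3,depot), truck_at(t3,depot)}
  through step 3 (unload(p3,t3,depot)): drop {pkg_at(p3,depot)}, keep {pkg_at(p1,whs2), truck_at(t3,depot)}, require {in(p3,t3), truck_at(t3,depot)}
    → {in(p3,t3), pkg_at(p1,whs2), truck_at(t3,depot)}
  through step 2 (drive(t3,gate,depot)): drop {truck_at(t3,depot)}, keep {in(p3,t3), pkg_at(p1,whs2)}, require {truck_at(t3,gate)}
    → {in(p3,t3), pkg_at(p1,whs2), truck_at(t3,gate)}
  through step 1 (load(p3,t3,gate)): drop {in(p3,t3)}, keep {pkg_at(p1,whs2), truck_at(t3,gate)}, require {pkg_at(p3,gate), truck_at(t3,gate)}
    → {pkg_at(p1,whs2), pkg_at(p3,gate), truck_at(t3,gate)}

== RESULT ==
["pkg_at(p1,whs2)", "pkg_at(p3,gate)", "truck_at(t3,gate)"]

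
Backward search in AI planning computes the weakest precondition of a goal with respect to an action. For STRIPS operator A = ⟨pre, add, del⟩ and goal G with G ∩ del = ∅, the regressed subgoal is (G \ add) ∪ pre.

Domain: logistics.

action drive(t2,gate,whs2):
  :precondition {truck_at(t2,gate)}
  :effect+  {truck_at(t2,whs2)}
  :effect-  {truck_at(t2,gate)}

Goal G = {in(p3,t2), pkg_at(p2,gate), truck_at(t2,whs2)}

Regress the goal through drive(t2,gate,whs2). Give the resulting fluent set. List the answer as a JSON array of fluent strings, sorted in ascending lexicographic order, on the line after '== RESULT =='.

Regress:
  G ∩ del = {}  (empty — regression defined)
  G \ add = {in(p3,t2), pkg_at(p2,gate), truck_at(t2,whs2)} \ {truck_at(t2,whs2)} = {in(p3,t2), pkg_at(p2,gate)}
  ∪ pre   = {in(p3,t2), pkg_at(p2,gate)} ∪ {truck_at(t2,gate)}
          = {in(p3,t2), pkg_at(p2,gate), truck_at(t2,gate)}

== RESULT ==
["in(p3,t2)", "pkg_at(p2,gate)", "truck_at(t2,gate)"]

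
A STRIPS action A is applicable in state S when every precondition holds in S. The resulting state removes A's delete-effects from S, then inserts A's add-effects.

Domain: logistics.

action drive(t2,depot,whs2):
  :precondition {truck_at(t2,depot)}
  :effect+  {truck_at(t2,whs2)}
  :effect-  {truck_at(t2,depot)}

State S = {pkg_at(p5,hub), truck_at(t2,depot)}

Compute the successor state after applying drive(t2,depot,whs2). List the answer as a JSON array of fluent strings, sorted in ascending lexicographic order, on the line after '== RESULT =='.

Progress:
  pre ⊆ S: {truck_at(t2,depot)} ⊆ S  — applicable
  S \ del = {pkg_at(p5,hub)}
  ∪ add   = {pkg_at(p5,hub), truck_at(t2,whs2)}

== RESULT ==
["pkg_at(p5,hub)", "truck_at(t2,whs2)"]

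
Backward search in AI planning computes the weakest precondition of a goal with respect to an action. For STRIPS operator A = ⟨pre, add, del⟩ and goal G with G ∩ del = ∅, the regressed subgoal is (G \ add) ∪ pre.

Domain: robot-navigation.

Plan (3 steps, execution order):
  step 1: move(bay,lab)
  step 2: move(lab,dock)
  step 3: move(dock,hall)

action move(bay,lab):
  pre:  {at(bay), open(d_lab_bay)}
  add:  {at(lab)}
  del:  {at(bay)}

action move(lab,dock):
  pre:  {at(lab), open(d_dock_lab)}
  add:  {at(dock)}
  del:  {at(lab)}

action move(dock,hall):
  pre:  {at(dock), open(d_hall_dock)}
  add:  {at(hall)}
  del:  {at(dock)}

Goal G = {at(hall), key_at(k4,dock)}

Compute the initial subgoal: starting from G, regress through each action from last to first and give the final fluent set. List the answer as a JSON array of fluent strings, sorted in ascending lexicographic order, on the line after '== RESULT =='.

Regress step by step:
  through step 3 (move(dock,hall)): drop {at(hall)}, keep {key_at(k4,dock)}, require {at(dock), open(d_hall_dock)}
    → {at(dock), key_at(k4,dock), open(d_hall_dock)}
  through step 2 (move(lab,dock)): drop {at(dock)}, keep {key_at(k4,dock), open(d_hall_dock)}, require {at(lab), open(d_dock_lab)}
    → {at(lab), key_at(k4,dock), open(d_dock_lab), open(d_hall_dock)}
  through step 1 (move(bay,lab)): drop {at(lab)}, keep {key_at(k4,dock), open(d_dock_lab), open(d_hall_dock)}, require {at(bay), open(d_lab_bay)}
    → {at(bay), key_at(k4,dock), open(d_dock_lab), open(d_hall_dock), open(d_lab_bay)}

== RESULT ==
["at(bay)", "key_at(k4,dock)", "open(d_dock_lab)", "open(d_hall_dock)", "open(d_lab_bay)"]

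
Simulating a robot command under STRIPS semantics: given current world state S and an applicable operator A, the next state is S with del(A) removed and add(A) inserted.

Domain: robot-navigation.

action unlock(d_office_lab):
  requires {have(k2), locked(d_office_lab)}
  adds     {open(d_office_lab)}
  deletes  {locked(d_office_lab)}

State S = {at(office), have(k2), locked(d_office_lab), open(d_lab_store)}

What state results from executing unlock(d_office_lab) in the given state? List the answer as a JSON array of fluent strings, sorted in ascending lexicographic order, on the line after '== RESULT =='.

Compute (S \ del) ∪ add:
  pre ⊆ S: {have(k2), locked(d_office_lab)} ⊆ S  — applicable
  S \ del = {at(office), have(k2), open(d_lab_store)}
  ∪ add   = {at(office), have(k2), open(d_lab_store), open(d_office_lab)}

== RESULT ==
["at(office)", "have(k2)", "open(d_lab_store)", "open(d_office_lab)"]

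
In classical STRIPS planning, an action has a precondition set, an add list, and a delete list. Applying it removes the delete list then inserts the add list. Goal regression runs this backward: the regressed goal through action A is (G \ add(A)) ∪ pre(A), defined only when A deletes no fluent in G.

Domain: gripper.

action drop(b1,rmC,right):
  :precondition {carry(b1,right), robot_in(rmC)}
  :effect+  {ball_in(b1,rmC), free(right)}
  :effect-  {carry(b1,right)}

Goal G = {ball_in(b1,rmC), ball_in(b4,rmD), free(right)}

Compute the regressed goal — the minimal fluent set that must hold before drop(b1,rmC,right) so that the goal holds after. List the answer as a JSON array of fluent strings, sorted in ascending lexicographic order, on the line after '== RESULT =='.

Compute (G \ add) ∪ pre:
  G ∩ del = {}  (empty — regression defined)
  G \ add = {ball_in(b1,rmC), ball_in(b4,rmD), free(right)} \ {ball_in(b1,rmC), free(right)} = {ball_in(b4,rmD)}
  ∪ pre   = {ball_in(b4,rmD)} ∪ {carry(b1,right), robot_in(rmC)}
          = {ball_in(b4,rmD), carry(b1,right), robot_in(rmC)}

== RESULT ==
["ball_in(b4,rmD)", "carry(b1,right)", "robot_in(rmC)"]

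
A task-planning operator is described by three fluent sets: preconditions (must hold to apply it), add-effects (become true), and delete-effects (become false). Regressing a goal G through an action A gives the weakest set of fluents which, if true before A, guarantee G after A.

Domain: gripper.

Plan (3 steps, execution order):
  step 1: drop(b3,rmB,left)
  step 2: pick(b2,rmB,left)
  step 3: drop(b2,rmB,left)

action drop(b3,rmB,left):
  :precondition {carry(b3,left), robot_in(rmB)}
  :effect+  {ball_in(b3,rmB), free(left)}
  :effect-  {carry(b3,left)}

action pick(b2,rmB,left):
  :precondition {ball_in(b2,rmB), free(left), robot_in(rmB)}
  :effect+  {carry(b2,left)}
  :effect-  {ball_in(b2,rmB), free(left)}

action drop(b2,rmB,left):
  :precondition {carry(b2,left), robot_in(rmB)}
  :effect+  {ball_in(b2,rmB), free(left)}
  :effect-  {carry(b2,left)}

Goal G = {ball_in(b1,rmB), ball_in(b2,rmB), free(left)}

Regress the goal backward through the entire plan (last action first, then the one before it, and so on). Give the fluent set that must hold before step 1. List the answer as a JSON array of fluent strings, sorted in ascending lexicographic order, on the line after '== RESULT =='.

Regress step by step:
  through step 3 (drop(b2,rmB,left)): drop {ball_in(b2,rmB), free(left)}, keep {ball_in(b1,rmB)}, require {carry(b2,left), robot_in(rmB)}
    → {ball_in(b1,rmB), carry(b2,left), robot_in(rmB)}
  through step 2 (pick(b2,rmB,left)): drop {carry(b2,left)}, keep {ball_in(b1,rmB), robot_in(rmB)}, require {ball_in(b2,rmB), free(left), robot_in(rmB)}
    → {ball_in(b1,rmB), ball_in(b2,rmB), free(left), robot_in(rmB)}
  through step 1 (drop(b3,rmB,left)): drop {free(left)}, keep {ball_in(b1,rmB), ball_in(b2,rmB), robot_in(rmB)}, require {carry(b3,left), robot_in(rmB)}
    → {ball_in(b1,rmB), ball_in(b2,rmB), carry(b3,left), robot_in(rmB)}

== RESULT ==
["ball_in(b1,rmB)", "ball_in(b2,rmB)", "carry(b3,left)", "robot_in(rmB)"]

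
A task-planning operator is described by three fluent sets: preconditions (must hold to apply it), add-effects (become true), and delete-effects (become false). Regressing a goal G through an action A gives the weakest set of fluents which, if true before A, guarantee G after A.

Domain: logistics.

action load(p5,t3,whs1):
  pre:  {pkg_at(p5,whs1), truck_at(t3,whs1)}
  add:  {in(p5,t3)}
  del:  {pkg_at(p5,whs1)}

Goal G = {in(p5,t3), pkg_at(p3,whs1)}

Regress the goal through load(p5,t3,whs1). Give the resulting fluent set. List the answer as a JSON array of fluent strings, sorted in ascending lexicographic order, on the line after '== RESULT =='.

Regress:
  G ∩ del = {}  (empty — regression defined)
  G \ add = {in(p5,t3), pkg_at(p3,whs1)} \ {in(p5,t3)} = {pkg_at(p3,whs1)}
  ∪ pre   = {pkg_at(p3,whs1)} ∪ {pkg_at(p5,whs1), truck_at(t3,whs1)}
          = {pkg_at(p3,whs1), pkg_at(p5,whs1), truck_at(t3,whs1)}

== RESULT ==
["pkg_at(p3,whs1)", "pkg_at(p5,whs1)", "truck_at(t3,whs1)"]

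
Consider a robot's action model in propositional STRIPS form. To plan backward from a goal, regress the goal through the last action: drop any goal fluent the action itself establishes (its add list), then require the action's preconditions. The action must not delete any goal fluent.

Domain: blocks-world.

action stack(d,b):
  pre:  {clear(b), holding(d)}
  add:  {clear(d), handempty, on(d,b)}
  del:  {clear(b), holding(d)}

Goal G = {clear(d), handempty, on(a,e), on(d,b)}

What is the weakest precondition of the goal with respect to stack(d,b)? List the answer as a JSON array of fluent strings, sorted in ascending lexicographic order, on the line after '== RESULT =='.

Regress:
  G ∩ del = {}  (empty — regression defined)
  G \ add = {clear(d), handempty, on(a,e), on(d,b)} \ {clear(d), handempty, on(d,b)} = {on(a,e)}
  ∪ pre   = {on(a,e)} ∪ {clear(b), holding(d)}
          = {clear(b), holding(d), on(a,e)}

== RESULT ==
["clear(b)", "holding(d)", "on(a,e)"]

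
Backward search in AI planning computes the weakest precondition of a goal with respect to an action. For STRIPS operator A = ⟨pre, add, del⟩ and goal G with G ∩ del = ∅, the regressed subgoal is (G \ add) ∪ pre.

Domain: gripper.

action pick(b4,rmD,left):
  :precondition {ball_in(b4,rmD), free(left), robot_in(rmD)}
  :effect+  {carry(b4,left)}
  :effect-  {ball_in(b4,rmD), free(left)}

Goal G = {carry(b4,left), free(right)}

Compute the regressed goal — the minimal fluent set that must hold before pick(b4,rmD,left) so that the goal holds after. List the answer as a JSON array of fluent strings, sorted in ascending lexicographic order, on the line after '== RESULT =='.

Regress:
  G ∩ del = {}  (empty — regression defined)
  G \ add = {carry(b4,left), free(right)} \ {carry(b4,left)} = {free(right)}
  ∪ pre   = {free(right)} ∪ {ball_in(b4,rmD), free(left), robot_in(rmD)}
          = {ball_in(b4,rmD), free(left), free(right), robot_in(rmD)}

== RESULT ==
["ball_in(b4,rmD)", "free(left)", "free(right)", "robot_in(rmD)"]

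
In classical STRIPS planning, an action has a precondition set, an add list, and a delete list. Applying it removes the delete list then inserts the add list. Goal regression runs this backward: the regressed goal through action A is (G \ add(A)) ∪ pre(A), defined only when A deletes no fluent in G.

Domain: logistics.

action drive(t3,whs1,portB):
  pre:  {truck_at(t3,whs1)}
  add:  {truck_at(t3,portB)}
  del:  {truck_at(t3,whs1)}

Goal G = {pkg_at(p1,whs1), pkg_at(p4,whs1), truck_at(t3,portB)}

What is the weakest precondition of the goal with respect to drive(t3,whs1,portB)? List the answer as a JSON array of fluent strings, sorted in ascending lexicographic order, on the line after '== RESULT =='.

Compute (G \ add) ∪ pre:
  G ∩ del = {}  (empty — regression defined)
  G \ add = {pkg_at(p1,whs1), pkg_at(p4,whs1), truck_at(t3,portB)} \ {truck_at(t3,portB)} = {pkg_at(p1,whs1), pkg_at(p4,whs1)}
  ∪ pre   = {pkg_at(p1,whs1), pkg_at(p4,whs1)} ∪ {truck_at(t3,whs1)}
          = {pkg_at(p1,whs1), pkg_at(p4,whs1), truck_at(t3,whs1)}

== RESULT ==
["pkg_at(p1,whs1)", "pkg_at(p4,whs1)", "truck_at(t3,whs1)"]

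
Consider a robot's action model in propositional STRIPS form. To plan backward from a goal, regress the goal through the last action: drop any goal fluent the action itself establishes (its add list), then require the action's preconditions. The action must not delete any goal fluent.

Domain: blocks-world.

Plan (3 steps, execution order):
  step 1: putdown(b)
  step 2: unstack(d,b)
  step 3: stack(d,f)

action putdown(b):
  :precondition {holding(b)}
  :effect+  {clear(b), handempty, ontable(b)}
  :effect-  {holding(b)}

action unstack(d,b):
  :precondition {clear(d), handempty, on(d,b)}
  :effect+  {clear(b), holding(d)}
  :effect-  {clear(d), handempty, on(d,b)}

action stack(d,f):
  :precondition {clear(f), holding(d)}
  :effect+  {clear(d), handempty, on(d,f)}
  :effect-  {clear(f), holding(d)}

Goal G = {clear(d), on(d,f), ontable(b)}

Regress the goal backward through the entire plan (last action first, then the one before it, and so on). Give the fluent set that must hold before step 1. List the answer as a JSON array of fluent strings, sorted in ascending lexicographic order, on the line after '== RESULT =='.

Regress step by step:
  through step 3 (stack(d,f)): drop {clear(d), on(d,f)}, keep {ontable(b)}, require {clear(f), holding(d)}
    → {clear(f), holding(d), ontable(b)}
  through step 2 (unstack(d,b)): drop {holding(d)}, keep {clear(f), ontable(b)}, require {clear(d), handempty, on(d,b)}
    → {clear(d), clear(f), handempty, on(d,b), ontable(b)}
  through step 1 (putdown(b)): drop {handempty, ontable(b)}, keep {clear(d), clear(f), on(d,b)}, require {holding(b)}
    → {clear(d), clear(f), holding(b), on(d,b)}

== RESULT ==
["clear(d)", "clear(f)", "holding(b)", "on(d,b)"]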